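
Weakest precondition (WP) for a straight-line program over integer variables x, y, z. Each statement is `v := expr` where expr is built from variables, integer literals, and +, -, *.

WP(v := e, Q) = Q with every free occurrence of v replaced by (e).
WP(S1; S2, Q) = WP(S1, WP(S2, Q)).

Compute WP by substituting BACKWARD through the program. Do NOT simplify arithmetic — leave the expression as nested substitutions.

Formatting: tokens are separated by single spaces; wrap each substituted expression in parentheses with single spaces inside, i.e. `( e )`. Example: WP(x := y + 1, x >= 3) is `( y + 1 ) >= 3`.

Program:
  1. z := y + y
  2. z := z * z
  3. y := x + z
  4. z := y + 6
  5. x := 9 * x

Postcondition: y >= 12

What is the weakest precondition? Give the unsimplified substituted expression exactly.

Answer: ( x + ( ( y + y ) * ( y + y ) ) ) >= 12

Derivation:
post: y >= 12
stmt 5: x := 9 * x  -- replace 0 occurrence(s) of x with (9 * x)
  => y >= 12
stmt 4: z := y + 6  -- replace 0 occurrence(s) of z with (y + 6)
  => y >= 12
stmt 3: y := x + z  -- replace 1 occurrence(s) of y with (x + z)
  => ( x + z ) >= 12
stmt 2: z := z * z  -- replace 1 occurrence(s) of z with (z * z)
  => ( x + ( z * z ) ) >= 12
stmt 1: z := y + y  -- replace 2 occurrence(s) of z with (y + y)
  => ( x + ( ( y + y ) * ( y + y ) ) ) >= 12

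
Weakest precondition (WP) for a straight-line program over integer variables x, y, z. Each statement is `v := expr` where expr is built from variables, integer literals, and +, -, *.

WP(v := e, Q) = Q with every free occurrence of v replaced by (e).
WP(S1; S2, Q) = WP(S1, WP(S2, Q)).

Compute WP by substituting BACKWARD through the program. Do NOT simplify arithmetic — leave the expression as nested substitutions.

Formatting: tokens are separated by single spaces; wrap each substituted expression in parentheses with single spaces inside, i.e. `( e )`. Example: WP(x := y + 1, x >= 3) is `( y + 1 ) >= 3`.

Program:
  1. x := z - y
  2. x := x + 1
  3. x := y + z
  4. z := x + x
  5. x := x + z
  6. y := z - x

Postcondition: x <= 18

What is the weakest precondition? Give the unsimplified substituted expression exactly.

Answer: ( ( y + z ) + ( ( y + z ) + ( y + z ) ) ) <= 18

Derivation:
post: x <= 18
stmt 6: y := z - x  -- replace 0 occurrence(s) of y with (z - x)
  => x <= 18
stmt 5: x := x + z  -- replace 1 occurrence(s) of x with (x + z)
  => ( x + z ) <= 18
stmt 4: z := x + x  -- replace 1 occurrence(s) of z with (x + x)
  => ( x + ( x + x ) ) <= 18
stmt 3: x := y + z  -- replace 3 occurrence(s) of x with (y + z)
  => ( ( y + z ) + ( ( y + z ) + ( y + z ) ) ) <= 18
stmt 2: x := x + 1  -- replace 0 occurrence(s) of x with (x + 1)
  => ( ( y + z ) + ( ( y + z ) + ( y + z ) ) ) <= 18
stmt 1: x := z - y  -- replace 0 occurrence(s) of x with (z - y)
  => ( ( y + z ) + ( ( y + z ) + ( y + z ) ) ) <= 18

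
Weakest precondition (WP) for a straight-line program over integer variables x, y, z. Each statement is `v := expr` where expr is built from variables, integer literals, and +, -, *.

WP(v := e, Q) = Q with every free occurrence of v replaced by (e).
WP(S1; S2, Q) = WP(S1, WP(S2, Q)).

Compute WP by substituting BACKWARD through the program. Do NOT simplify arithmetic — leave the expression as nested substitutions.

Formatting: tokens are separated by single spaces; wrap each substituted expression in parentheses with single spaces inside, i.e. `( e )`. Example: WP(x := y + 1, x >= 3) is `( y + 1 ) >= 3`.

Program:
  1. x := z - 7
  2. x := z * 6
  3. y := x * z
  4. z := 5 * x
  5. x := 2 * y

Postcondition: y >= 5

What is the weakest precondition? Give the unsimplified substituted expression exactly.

Answer: ( ( z * 6 ) * z ) >= 5

Derivation:
post: y >= 5
stmt 5: x := 2 * y  -- replace 0 occurrence(s) of x with (2 * y)
  => y >= 5
stmt 4: z := 5 * x  -- replace 0 occurrence(s) of z with (5 * x)
  => y >= 5
stmt 3: y := x * z  -- replace 1 occurrence(s) of y with (x * z)
  => ( x * z ) >= 5
stmt 2: x := z * 6  -- replace 1 occurrence(s) of x with (z * 6)
  => ( ( z * 6 ) * z ) >= 5
stmt 1: x := z - 7  -- replace 0 occurrence(s) of x with (z - 7)
  => ( ( z * 6 ) * z ) >= 5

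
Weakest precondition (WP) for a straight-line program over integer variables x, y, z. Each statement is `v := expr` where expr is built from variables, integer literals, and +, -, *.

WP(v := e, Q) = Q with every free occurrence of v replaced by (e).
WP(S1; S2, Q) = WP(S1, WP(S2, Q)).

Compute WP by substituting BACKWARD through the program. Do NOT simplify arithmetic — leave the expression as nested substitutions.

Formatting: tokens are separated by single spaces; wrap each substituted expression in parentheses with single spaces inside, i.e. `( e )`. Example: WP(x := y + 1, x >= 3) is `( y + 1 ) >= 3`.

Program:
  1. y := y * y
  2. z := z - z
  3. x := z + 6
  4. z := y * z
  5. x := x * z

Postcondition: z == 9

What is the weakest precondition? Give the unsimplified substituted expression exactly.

post: z == 9
stmt 5: x := x * z  -- replace 0 occurrence(s) of x with (x * z)
  => z == 9
stmt 4: z := y * z  -- replace 1 occurrence(s) of z with (y * z)
  => ( y * z ) == 9
stmt 3: x := z + 6  -- replace 0 occurrence(s) of x with (z + 6)
  => ( y * z ) == 9
stmt 2: z := z - z  -- replace 1 occurrence(s) of z with (z - z)
  => ( y * ( z - z ) ) == 9
stmt 1: y := y * y  -- replace 1 occurrence(s) of y with (y * y)
  => ( ( y * y ) * ( z - z ) ) == 9

Answer: ( ( y * y ) * ( z - z ) ) == 9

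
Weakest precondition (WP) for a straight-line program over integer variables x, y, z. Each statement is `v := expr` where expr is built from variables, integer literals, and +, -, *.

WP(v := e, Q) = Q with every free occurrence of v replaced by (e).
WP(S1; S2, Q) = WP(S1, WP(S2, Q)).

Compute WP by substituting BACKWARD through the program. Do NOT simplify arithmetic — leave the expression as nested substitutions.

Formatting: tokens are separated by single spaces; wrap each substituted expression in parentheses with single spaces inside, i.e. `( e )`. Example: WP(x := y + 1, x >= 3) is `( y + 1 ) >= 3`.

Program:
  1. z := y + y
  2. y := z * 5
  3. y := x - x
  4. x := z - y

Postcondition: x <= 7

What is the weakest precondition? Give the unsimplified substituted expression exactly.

Answer: ( ( y + y ) - ( x - x ) ) <= 7

Derivation:
post: x <= 7
stmt 4: x := z - y  -- replace 1 occurrence(s) of x with (z - y)
  => ( z - y ) <= 7
stmt 3: y := x - x  -- replace 1 occurrence(s) of y with (x - x)
  => ( z - ( x - x ) ) <= 7
stmt 2: y := z * 5  -- replace 0 occurrence(s) of y with (z * 5)
  => ( z - ( x - x ) ) <= 7
stmt 1: z := y + y  -- replace 1 occurrence(s) of z with (y + y)
  => ( ( y + y ) - ( x - x ) ) <= 7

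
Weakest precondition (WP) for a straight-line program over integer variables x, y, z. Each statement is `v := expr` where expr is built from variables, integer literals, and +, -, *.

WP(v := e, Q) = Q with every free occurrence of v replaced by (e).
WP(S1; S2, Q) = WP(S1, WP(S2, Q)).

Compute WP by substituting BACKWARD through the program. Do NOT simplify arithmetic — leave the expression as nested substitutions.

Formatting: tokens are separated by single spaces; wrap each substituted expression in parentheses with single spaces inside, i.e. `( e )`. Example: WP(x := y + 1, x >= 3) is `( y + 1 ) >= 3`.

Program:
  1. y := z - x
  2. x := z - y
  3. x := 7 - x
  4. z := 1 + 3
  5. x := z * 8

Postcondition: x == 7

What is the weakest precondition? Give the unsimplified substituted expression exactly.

post: x == 7
stmt 5: x := z * 8  -- replace 1 occurrence(s) of x with (z * 8)
  => ( z * 8 ) == 7
stmt 4: z := 1 + 3  -- replace 1 occurrence(s) of z with (1 + 3)
  => ( ( 1 + 3 ) * 8 ) == 7
stmt 3: x := 7 - x  -- replace 0 occurrence(s) of x with (7 - x)
  => ( ( 1 + 3 ) * 8 ) == 7
stmt 2: x := z - y  -- replace 0 occurrence(s) of x with (z - y)
  => ( ( 1 + 3 ) * 8 ) == 7
stmt 1: y := z - x  -- replace 0 occurrence(s) of y with (z - x)
  => ( ( 1 + 3 ) * 8 ) == 7

Answer: ( ( 1 + 3 ) * 8 ) == 7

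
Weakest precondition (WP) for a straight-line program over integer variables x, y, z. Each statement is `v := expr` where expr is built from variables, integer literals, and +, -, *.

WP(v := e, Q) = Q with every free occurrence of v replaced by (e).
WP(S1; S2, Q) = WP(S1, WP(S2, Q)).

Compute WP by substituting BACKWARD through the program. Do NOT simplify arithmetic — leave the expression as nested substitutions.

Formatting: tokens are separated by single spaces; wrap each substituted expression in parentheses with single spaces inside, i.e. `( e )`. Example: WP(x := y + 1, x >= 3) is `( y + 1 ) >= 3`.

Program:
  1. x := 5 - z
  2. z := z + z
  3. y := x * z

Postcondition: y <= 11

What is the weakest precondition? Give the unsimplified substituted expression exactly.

post: y <= 11
stmt 3: y := x * z  -- replace 1 occurrence(s) of y with (x * z)
  => ( x * z ) <= 11
stmt 2: z := z + z  -- replace 1 occurrence(s) of z with (z + z)
  => ( x * ( z + z ) ) <= 11
stmt 1: x := 5 - z  -- replace 1 occurrence(s) of x with (5 - z)
  => ( ( 5 - z ) * ( z + z ) ) <= 11

Answer: ( ( 5 - z ) * ( z + z ) ) <= 11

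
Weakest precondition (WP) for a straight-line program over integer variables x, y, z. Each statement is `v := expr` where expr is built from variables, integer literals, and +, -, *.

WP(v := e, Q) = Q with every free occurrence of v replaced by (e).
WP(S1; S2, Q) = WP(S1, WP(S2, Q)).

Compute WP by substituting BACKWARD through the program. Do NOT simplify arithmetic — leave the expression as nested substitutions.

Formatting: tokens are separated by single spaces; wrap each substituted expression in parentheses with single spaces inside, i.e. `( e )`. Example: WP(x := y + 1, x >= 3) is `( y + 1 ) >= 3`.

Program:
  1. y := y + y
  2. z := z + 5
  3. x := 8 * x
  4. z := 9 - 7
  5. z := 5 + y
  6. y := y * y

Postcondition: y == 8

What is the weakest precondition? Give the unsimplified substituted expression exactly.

Answer: ( ( y + y ) * ( y + y ) ) == 8

Derivation:
post: y == 8
stmt 6: y := y * y  -- replace 1 occurrence(s) of y with (y * y)
  => ( y * y ) == 8
stmt 5: z := 5 + y  -- replace 0 occurrence(s) of z with (5 + y)
  => ( y * y ) == 8
stmt 4: z := 9 - 7  -- replace 0 occurrence(s) of z with (9 - 7)
  => ( y * y ) == 8
stmt 3: x := 8 * x  -- replace 0 occurrence(s) of x with (8 * x)
  => ( y * y ) == 8
stmt 2: z := z + 5  -- replace 0 occurrence(s) of z with (z + 5)
  => ( y * y ) == 8
stmt 1: y := y + y  -- replace 2 occurrence(s) of y with (y + y)
  => ( ( y + y ) * ( y + y ) ) == 8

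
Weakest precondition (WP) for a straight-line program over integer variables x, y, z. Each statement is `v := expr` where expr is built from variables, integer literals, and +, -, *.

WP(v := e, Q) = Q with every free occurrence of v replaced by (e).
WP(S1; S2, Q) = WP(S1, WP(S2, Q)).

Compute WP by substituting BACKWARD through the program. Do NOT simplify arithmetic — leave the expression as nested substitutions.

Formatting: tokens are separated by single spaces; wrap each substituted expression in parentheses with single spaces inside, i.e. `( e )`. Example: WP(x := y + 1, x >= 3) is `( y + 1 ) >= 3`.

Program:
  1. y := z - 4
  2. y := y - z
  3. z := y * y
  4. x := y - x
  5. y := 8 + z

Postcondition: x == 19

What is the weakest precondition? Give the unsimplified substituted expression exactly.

post: x == 19
stmt 5: y := 8 + z  -- replace 0 occurrence(s) of y with (8 + z)
  => x == 19
stmt 4: x := y - x  -- replace 1 occurrence(s) of x with (y - x)
  => ( y - x ) == 19
stmt 3: z := y * y  -- replace 0 occurrence(s) of z with (y * y)
  => ( y - x ) == 19
stmt 2: y := y - z  -- replace 1 occurrence(s) of y with (y - z)
  => ( ( y - z ) - x ) == 19
stmt 1: y := z - 4  -- replace 1 occurrence(s) of y with (z - 4)
  => ( ( ( z - 4 ) - z ) - x ) == 19

Answer: ( ( ( z - 4 ) - z ) - x ) == 19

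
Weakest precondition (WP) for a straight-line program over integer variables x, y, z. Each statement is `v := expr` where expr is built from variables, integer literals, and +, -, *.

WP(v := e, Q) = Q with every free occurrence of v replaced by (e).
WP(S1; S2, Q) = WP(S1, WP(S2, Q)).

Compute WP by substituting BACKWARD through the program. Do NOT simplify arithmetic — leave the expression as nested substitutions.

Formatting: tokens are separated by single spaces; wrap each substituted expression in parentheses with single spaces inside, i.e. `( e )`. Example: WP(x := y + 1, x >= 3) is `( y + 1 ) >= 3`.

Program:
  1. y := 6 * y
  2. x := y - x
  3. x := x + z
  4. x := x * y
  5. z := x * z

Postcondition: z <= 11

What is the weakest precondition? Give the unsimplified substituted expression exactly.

Answer: ( ( ( ( ( 6 * y ) - x ) + z ) * ( 6 * y ) ) * z ) <= 11

Derivation:
post: z <= 11
stmt 5: z := x * z  -- replace 1 occurrence(s) of z with (x * z)
  => ( x * z ) <= 11
stmt 4: x := x * y  -- replace 1 occurrence(s) of x with (x * y)
  => ( ( x * y ) * z ) <= 11
stmt 3: x := x + z  -- replace 1 occurrence(s) of x with (x + z)
  => ( ( ( x + z ) * y ) * z ) <= 11
stmt 2: x := y - x  -- replace 1 occurrence(s) of x with (y - x)
  => ( ( ( ( y - x ) + z ) * y ) * z ) <= 11
stmt 1: y := 6 * y  -- replace 2 occurrence(s) of y with (6 * y)
  => ( ( ( ( ( 6 * y ) - x ) + z ) * ( 6 * y ) ) * z ) <= 11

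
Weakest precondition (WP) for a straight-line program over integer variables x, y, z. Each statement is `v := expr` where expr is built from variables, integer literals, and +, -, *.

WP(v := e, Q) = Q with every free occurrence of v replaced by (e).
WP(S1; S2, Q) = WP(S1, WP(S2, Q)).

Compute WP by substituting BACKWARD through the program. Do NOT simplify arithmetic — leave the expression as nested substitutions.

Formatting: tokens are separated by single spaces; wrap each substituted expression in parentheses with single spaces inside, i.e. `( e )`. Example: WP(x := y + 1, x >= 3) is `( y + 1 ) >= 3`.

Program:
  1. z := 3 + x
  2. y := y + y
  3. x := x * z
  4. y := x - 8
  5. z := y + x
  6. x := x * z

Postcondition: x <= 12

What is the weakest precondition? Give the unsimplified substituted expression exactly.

post: x <= 12
stmt 6: x := x * z  -- replace 1 occurrence(s) of x with (x * z)
  => ( x * z ) <= 12
stmt 5: z := y + x  -- replace 1 occurrence(s) of z with (y + x)
  => ( x * ( y + x ) ) <= 12
stmt 4: y := x - 8  -- replace 1 occurrence(s) of y with (x - 8)
  => ( x * ( ( x - 8 ) + x ) ) <= 12
stmt 3: x := x * z  -- replace 3 occurrence(s) of x with (x * z)
  => ( ( x * z ) * ( ( ( x * z ) - 8 ) + ( x * z ) ) ) <= 12
stmt 2: y := y + y  -- replace 0 occurrence(s) of y with (y + y)
  => ( ( x * z ) * ( ( ( x * z ) - 8 ) + ( x * z ) ) ) <= 12
stmt 1: z := 3 + x  -- replace 3 occurrence(s) of z with (3 + x)
  => ( ( x * ( 3 + x ) ) * ( ( ( x * ( 3 + x ) ) - 8 ) + ( x * ( 3 + x ) ) ) ) <= 12

Answer: ( ( x * ( 3 + x ) ) * ( ( ( x * ( 3 + x ) ) - 8 ) + ( x * ( 3 + x ) ) ) ) <= 12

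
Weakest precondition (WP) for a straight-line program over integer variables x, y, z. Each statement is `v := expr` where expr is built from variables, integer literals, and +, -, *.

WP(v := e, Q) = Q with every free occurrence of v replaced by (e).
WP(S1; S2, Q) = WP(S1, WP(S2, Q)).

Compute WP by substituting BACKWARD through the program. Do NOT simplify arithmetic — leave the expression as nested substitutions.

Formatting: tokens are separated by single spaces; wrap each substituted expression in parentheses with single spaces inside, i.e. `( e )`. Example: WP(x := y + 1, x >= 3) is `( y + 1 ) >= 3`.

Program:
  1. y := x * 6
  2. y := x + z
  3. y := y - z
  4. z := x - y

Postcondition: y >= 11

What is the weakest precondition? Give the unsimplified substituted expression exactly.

Answer: ( ( x + z ) - z ) >= 11

Derivation:
post: y >= 11
stmt 4: z := x - y  -- replace 0 occurrence(s) of z with (x - y)
  => y >= 11
stmt 3: y := y - z  -- replace 1 occurrence(s) of y with (y - z)
  => ( y - z ) >= 11
stmt 2: y := x + z  -- replace 1 occurrence(s) of y with (x + z)
  => ( ( x + z ) - z ) >= 11
stmt 1: y := x * 6  -- replace 0 occurrence(s) of y with (x * 6)
  => ( ( x + z ) - z ) >= 11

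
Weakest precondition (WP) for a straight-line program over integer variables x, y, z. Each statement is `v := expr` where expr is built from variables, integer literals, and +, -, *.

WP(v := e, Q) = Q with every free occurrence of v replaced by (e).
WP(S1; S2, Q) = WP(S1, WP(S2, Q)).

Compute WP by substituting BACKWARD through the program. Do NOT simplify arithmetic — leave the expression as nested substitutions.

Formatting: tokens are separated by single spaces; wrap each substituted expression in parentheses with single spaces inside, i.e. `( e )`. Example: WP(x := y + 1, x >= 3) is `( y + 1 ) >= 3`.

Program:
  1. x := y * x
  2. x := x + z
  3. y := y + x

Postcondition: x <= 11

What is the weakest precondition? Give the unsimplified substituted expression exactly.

post: x <= 11
stmt 3: y := y + x  -- replace 0 occurrence(s) of y with (y + x)
  => x <= 11
stmt 2: x := x + z  -- replace 1 occurrence(s) of x with (x + z)
  => ( x + z ) <= 11
stmt 1: x := y * x  -- replace 1 occurrence(s) of x with (y * x)
  => ( ( y * x ) + z ) <= 11

Answer: ( ( y * x ) + z ) <= 11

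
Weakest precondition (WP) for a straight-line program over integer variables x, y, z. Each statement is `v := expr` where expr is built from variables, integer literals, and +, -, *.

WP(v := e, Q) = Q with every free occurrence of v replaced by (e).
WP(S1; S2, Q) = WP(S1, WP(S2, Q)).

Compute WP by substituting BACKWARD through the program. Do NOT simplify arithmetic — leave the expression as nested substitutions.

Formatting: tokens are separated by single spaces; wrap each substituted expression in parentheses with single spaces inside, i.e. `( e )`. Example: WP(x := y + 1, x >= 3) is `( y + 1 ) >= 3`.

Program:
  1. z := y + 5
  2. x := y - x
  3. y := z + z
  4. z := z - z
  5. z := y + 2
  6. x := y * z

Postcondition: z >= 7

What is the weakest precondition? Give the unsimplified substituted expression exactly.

Answer: ( ( ( y + 5 ) + ( y + 5 ) ) + 2 ) >= 7

Derivation:
post: z >= 7
stmt 6: x := y * z  -- replace 0 occurrence(s) of x with (y * z)
  => z >= 7
stmt 5: z := y + 2  -- replace 1 occurrence(s) of z with (y + 2)
  => ( y + 2 ) >= 7
stmt 4: z := z - z  -- replace 0 occurrence(s) of z with (z - z)
  => ( y + 2 ) >= 7
stmt 3: y := z + z  -- replace 1 occurrence(s) of y with (z + z)
  => ( ( z + z ) + 2 ) >= 7
stmt 2: x := y - x  -- replace 0 occurrence(s) of x with (y - x)
  => ( ( z + z ) + 2 ) >= 7
stmt 1: z := y + 5  -- replace 2 occurrence(s) of z with (y + 5)
  => ( ( ( y + 5 ) + ( y + 5 ) ) + 2 ) >= 7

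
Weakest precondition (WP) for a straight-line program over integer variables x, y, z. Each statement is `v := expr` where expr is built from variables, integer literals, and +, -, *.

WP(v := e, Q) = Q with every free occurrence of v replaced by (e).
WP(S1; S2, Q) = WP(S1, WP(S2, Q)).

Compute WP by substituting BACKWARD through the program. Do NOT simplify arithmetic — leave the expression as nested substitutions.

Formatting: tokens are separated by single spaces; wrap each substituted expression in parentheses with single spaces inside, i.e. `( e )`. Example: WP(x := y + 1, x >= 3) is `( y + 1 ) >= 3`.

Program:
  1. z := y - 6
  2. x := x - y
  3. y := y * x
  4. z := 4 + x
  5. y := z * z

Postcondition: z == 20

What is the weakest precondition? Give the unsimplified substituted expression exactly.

Answer: ( 4 + ( x - y ) ) == 20

Derivation:
post: z == 20
stmt 5: y := z * z  -- replace 0 occurrence(s) of y with (z * z)
  => z == 20
stmt 4: z := 4 + x  -- replace 1 occurrence(s) of z with (4 + x)
  => ( 4 + x ) == 20
stmt 3: y := y * x  -- replace 0 occurrence(s) of y with (y * x)
  => ( 4 + x ) == 20
stmt 2: x := x - y  -- replace 1 occurrence(s) of x with (x - y)
  => ( 4 + ( x - y ) ) == 20
stmt 1: z := y - 6  -- replace 0 occurrence(s) of z with (y - 6)
  => ( 4 + ( x - y ) ) == 20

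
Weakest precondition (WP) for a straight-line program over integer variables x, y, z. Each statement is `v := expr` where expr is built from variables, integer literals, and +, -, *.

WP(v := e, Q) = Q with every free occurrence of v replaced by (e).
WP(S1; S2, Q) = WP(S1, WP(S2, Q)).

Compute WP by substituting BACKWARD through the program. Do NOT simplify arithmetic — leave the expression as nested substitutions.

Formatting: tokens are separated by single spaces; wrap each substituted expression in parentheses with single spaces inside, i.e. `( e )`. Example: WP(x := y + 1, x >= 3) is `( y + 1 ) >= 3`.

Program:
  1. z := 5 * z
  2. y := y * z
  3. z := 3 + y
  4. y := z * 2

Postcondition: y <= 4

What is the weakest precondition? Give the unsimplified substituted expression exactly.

post: y <= 4
stmt 4: y := z * 2  -- replace 1 occurrence(s) of y with (z * 2)
  => ( z * 2 ) <= 4
stmt 3: z := 3 + y  -- replace 1 occurrence(s) of z with (3 + y)
  => ( ( 3 + y ) * 2 ) <= 4
stmt 2: y := y * z  -- replace 1 occurrence(s) of y with (y * z)
  => ( ( 3 + ( y * z ) ) * 2 ) <= 4
stmt 1: z := 5 * z  -- replace 1 occurrence(s) of z with (5 * z)
  => ( ( 3 + ( y * ( 5 * z ) ) ) * 2 ) <= 4

Answer: ( ( 3 + ( y * ( 5 * z ) ) ) * 2 ) <= 4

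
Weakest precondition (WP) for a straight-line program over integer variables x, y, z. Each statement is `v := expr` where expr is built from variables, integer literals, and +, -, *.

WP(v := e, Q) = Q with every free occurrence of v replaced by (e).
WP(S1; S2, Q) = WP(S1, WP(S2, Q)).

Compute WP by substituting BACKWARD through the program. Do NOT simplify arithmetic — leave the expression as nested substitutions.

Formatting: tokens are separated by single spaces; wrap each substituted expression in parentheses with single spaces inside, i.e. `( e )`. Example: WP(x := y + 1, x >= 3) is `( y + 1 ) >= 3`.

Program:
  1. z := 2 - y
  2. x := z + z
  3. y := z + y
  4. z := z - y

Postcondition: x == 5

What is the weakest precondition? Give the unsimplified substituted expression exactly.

post: x == 5
stmt 4: z := z - y  -- replace 0 occurrence(s) of z with (z - y)
  => x == 5
stmt 3: y := z + y  -- replace 0 occurrence(s) of y with (z + y)
  => x == 5
stmt 2: x := z + z  -- replace 1 occurrence(s) of x with (z + z)
  => ( z + z ) == 5
stmt 1: z := 2 - y  -- replace 2 occurrence(s) of z with (2 - y)
  => ( ( 2 - y ) + ( 2 - y ) ) == 5

Answer: ( ( 2 - y ) + ( 2 - y ) ) == 5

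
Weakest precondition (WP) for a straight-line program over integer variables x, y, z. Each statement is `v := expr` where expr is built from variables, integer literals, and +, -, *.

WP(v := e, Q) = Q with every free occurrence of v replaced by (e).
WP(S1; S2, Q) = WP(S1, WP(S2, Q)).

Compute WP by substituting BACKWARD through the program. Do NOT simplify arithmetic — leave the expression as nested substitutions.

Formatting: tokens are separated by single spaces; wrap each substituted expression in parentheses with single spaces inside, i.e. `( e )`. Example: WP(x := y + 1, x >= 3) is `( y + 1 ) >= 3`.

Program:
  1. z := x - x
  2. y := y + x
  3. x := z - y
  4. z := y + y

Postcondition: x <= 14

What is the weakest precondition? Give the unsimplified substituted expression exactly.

post: x <= 14
stmt 4: z := y + y  -- replace 0 occurrence(s) of z with (y + y)
  => x <= 14
stmt 3: x := z - y  -- replace 1 occurrence(s) of x with (z - y)
  => ( z - y ) <= 14
stmt 2: y := y + x  -- replace 1 occurrence(s) of y with (y + x)
  => ( z - ( y + x ) ) <= 14
stmt 1: z := x - x  -- replace 1 occurrence(s) of z with (x - x)
  => ( ( x - x ) - ( y + x ) ) <= 14

Answer: ( ( x - x ) - ( y + x ) ) <= 14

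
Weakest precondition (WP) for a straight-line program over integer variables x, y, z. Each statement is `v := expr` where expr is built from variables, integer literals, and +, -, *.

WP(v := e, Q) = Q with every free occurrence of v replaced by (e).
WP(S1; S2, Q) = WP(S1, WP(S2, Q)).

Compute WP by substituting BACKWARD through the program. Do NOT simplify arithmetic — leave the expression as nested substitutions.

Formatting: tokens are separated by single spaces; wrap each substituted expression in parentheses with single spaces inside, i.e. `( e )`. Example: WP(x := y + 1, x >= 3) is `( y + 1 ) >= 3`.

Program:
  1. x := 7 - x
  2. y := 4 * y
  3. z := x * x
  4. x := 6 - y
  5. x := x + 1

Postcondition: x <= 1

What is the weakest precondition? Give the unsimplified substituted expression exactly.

post: x <= 1
stmt 5: x := x + 1  -- replace 1 occurrence(s) of x with (x + 1)
  => ( x + 1 ) <= 1
stmt 4: x := 6 - y  -- replace 1 occurrence(s) of x with (6 - y)
  => ( ( 6 - y ) + 1 ) <= 1
stmt 3: z := x * x  -- replace 0 occurrence(s) of z with (x * x)
  => ( ( 6 - y ) + 1 ) <= 1
stmt 2: y := 4 * y  -- replace 1 occurrence(s) of y with (4 * y)
  => ( ( 6 - ( 4 * y ) ) + 1 ) <= 1
stmt 1: x := 7 - x  -- replace 0 occurrence(s) of x with (7 - x)
  => ( ( 6 - ( 4 * y ) ) + 1 ) <= 1

Answer: ( ( 6 - ( 4 * y ) ) + 1 ) <= 1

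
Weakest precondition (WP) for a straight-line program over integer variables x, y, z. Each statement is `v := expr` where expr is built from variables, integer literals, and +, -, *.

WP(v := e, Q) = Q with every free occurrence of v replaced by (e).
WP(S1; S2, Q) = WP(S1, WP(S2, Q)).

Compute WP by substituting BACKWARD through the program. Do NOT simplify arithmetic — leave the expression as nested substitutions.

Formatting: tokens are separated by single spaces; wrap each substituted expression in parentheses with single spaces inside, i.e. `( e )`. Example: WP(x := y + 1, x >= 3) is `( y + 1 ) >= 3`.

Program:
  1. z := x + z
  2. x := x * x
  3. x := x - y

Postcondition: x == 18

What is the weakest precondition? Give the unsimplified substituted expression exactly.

Answer: ( ( x * x ) - y ) == 18

Derivation:
post: x == 18
stmt 3: x := x - y  -- replace 1 occurrence(s) of x with (x - y)
  => ( x - y ) == 18
stmt 2: x := x * x  -- replace 1 occurrence(s) of x with (x * x)
  => ( ( x * x ) - y ) == 18
stmt 1: z := x + z  -- replace 0 occurrence(s) of z with (x + z)
  => ( ( x * x ) - y ) == 18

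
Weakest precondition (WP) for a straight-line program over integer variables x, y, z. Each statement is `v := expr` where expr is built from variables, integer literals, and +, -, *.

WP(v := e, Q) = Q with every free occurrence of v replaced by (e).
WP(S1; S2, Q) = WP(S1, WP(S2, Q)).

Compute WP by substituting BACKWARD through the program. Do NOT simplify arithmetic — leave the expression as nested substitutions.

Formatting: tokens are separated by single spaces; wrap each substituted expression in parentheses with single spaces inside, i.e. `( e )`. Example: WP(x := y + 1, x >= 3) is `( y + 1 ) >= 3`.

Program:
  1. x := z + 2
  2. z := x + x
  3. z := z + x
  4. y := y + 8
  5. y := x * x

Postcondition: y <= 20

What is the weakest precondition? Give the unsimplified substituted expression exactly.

post: y <= 20
stmt 5: y := x * x  -- replace 1 occurrence(s) of y with (x * x)
  => ( x * x ) <= 20
stmt 4: y := y + 8  -- replace 0 occurrence(s) of y with (y + 8)
  => ( x * x ) <= 20
stmt 3: z := z + x  -- replace 0 occurrence(s) of z with (z + x)
  => ( x * x ) <= 20
stmt 2: z := x + x  -- replace 0 occurrence(s) of z with (x + x)
  => ( x * x ) <= 20
stmt 1: x := z + 2  -- replace 2 occurrence(s) of x with (z + 2)
  => ( ( z + 2 ) * ( z + 2 ) ) <= 20

Answer: ( ( z + 2 ) * ( z + 2 ) ) <= 20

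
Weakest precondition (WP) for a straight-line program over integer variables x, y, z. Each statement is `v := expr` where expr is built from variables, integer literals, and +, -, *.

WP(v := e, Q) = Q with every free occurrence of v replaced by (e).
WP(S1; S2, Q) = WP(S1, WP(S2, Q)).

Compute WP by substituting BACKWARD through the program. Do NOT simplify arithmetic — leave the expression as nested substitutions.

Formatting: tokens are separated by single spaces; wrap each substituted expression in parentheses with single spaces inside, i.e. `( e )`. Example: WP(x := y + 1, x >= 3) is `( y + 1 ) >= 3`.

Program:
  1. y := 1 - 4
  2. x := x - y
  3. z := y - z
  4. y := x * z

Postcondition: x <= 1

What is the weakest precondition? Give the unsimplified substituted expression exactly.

Answer: ( x - ( 1 - 4 ) ) <= 1

Derivation:
post: x <= 1
stmt 4: y := x * z  -- replace 0 occurrence(s) of y with (x * z)
  => x <= 1
stmt 3: z := y - z  -- replace 0 occurrence(s) of z with (y - z)
  => x <= 1
stmt 2: x := x - y  -- replace 1 occurrence(s) of x with (x - y)
  => ( x - y ) <= 1
stmt 1: y := 1 - 4  -- replace 1 occurrence(s) of y with (1 - 4)
  => ( x - ( 1 - 4 ) ) <= 1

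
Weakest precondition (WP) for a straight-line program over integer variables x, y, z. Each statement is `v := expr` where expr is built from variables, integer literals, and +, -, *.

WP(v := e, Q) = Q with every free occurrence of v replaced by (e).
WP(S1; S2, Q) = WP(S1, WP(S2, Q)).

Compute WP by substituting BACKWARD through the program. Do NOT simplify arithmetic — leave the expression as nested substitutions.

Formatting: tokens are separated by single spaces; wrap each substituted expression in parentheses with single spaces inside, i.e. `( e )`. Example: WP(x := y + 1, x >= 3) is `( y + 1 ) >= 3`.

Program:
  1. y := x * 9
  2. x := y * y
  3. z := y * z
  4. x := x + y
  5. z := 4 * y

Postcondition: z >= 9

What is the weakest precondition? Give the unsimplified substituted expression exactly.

Answer: ( 4 * ( x * 9 ) ) >= 9

Derivation:
post: z >= 9
stmt 5: z := 4 * y  -- replace 1 occurrence(s) of z with (4 * y)
  => ( 4 * y ) >= 9
stmt 4: x := x + y  -- replace 0 occurrence(s) of x with (x + y)
  => ( 4 * y ) >= 9
stmt 3: z := y * z  -- replace 0 occurrence(s) of z with (y * z)
  => ( 4 * y ) >= 9
stmt 2: x := y * y  -- replace 0 occurrence(s) of x with (y * y)
  => ( 4 * y ) >= 9
stmt 1: y := x * 9  -- replace 1 occurrence(s) of y with (x * 9)
  => ( 4 * ( x * 9 ) ) >= 9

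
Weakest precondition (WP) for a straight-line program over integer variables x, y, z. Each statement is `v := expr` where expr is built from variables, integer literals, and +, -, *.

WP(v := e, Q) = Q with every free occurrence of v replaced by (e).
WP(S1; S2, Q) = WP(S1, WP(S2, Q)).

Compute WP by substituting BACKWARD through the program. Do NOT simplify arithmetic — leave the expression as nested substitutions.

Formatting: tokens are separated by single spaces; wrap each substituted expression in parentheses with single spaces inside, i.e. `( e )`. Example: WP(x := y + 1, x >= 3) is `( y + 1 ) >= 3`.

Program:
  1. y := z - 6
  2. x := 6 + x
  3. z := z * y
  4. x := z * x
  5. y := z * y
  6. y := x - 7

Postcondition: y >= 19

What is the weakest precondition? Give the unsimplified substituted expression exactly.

Answer: ( ( ( z * ( z - 6 ) ) * ( 6 + x ) ) - 7 ) >= 19

Derivation:
post: y >= 19
stmt 6: y := x - 7  -- replace 1 occurrence(s) of y with (x - 7)
  => ( x - 7 ) >= 19
stmt 5: y := z * y  -- replace 0 occurrence(s) of y with (z * y)
  => ( x - 7 ) >= 19
stmt 4: x := z * x  -- replace 1 occurrence(s) of x with (z * x)
  => ( ( z * x ) - 7 ) >= 19
stmt 3: z := z * y  -- replace 1 occurrence(s) of z with (z * y)
  => ( ( ( z * y ) * x ) - 7 ) >= 19
stmt 2: x := 6 + x  -- replace 1 occurrence(s) of x with (6 + x)
  => ( ( ( z * y ) * ( 6 + x ) ) - 7 ) >= 19
stmt 1: y := z - 6  -- replace 1 occurrence(s) of y with (z - 6)
  => ( ( ( z * ( z - 6 ) ) * ( 6 + x ) ) - 7 ) >= 19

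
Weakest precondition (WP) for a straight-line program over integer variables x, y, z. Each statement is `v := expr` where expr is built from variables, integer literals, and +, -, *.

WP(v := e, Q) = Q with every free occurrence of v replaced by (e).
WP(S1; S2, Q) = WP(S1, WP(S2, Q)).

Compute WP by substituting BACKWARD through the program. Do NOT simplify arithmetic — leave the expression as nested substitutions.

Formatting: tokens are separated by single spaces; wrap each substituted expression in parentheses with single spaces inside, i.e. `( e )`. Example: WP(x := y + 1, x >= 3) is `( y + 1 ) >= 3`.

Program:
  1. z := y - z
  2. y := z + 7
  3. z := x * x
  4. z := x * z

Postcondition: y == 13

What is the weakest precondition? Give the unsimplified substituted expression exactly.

post: y == 13
stmt 4: z := x * z  -- replace 0 occurrence(s) of z with (x * z)
  => y == 13
stmt 3: z := x * x  -- replace 0 occurrence(s) of z with (x * x)
  => y == 13
stmt 2: y := z + 7  -- replace 1 occurrence(s) of y with (z + 7)
  => ( z + 7 ) == 13
stmt 1: z := y - z  -- replace 1 occurrence(s) of z with (y - z)
  => ( ( y - z ) + 7 ) == 13

Answer: ( ( y - z ) + 7 ) == 13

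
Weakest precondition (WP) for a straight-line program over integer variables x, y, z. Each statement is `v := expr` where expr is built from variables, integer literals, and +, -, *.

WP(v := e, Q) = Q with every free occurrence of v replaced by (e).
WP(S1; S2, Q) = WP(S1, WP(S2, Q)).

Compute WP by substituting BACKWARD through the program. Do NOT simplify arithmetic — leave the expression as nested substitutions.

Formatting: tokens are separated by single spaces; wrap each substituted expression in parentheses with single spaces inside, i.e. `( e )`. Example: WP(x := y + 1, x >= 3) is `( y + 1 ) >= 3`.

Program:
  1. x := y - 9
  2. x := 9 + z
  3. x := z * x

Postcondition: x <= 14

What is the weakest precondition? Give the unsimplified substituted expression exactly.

post: x <= 14
stmt 3: x := z * x  -- replace 1 occurrence(s) of x with (z * x)
  => ( z * x ) <= 14
stmt 2: x := 9 + z  -- replace 1 occurrence(s) of x with (9 + z)
  => ( z * ( 9 + z ) ) <= 14
stmt 1: x := y - 9  -- replace 0 occurrence(s) of x with (y - 9)
  => ( z * ( 9 + z ) ) <= 14

Answer: ( z * ( 9 + z ) ) <= 14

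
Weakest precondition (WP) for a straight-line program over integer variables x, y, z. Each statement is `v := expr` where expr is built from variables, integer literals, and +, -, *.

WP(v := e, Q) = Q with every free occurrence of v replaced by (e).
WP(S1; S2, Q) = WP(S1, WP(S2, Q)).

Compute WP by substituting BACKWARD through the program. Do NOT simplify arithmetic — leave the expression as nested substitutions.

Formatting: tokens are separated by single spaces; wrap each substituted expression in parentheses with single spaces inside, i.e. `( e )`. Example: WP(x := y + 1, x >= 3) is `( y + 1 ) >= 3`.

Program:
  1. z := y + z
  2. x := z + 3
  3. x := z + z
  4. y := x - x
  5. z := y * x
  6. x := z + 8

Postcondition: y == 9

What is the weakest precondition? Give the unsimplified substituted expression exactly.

Answer: ( ( ( y + z ) + ( y + z ) ) - ( ( y + z ) + ( y + z ) ) ) == 9

Derivation:
post: y == 9
stmt 6: x := z + 8  -- replace 0 occurrence(s) of x with (z + 8)
  => y == 9
stmt 5: z := y * x  -- replace 0 occurrence(s) of z with (y * x)
  => y == 9
stmt 4: y := x - x  -- replace 1 occurrence(s) of y with (x - x)
  => ( x - x ) == 9
stmt 3: x := z + z  -- replace 2 occurrence(s) of x with (z + z)
  => ( ( z + z ) - ( z + z ) ) == 9
stmt 2: x := z + 3  -- replace 0 occurrence(s) of x with (z + 3)
  => ( ( z + z ) - ( z + z ) ) == 9
stmt 1: z := y + z  -- replace 4 occurrence(s) of z with (y + z)
  => ( ( ( y + z ) + ( y + z ) ) - ( ( y + z ) + ( y + z ) ) ) == 9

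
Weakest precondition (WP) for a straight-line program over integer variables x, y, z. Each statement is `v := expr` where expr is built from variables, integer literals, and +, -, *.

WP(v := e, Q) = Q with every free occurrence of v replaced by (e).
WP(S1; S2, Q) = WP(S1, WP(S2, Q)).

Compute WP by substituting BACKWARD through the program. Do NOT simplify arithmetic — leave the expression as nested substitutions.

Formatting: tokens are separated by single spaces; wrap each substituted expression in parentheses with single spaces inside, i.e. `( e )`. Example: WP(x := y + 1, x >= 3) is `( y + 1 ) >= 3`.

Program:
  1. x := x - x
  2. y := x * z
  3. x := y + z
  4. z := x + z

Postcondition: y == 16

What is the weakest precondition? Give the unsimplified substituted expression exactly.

Answer: ( ( x - x ) * z ) == 16

Derivation:
post: y == 16
stmt 4: z := x + z  -- replace 0 occurrence(s) of z with (x + z)
  => y == 16
stmt 3: x := y + z  -- replace 0 occurrence(s) of x with (y + z)
  => y == 16
stmt 2: y := x * z  -- replace 1 occurrence(s) of y with (x * z)
  => ( x * z ) == 16
stmt 1: x := x - x  -- replace 1 occurrence(s) of x with (x - x)
  => ( ( x - x ) * z ) == 16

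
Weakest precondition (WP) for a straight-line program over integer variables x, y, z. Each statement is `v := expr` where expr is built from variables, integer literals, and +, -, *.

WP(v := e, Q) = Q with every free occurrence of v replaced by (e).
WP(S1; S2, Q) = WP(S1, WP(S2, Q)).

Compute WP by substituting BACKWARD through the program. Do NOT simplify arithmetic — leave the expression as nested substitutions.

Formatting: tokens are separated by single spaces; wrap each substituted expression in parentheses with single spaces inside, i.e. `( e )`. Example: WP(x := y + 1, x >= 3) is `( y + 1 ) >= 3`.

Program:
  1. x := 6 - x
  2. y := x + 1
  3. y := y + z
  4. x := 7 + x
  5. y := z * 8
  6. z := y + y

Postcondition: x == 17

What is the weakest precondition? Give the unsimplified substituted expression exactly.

post: x == 17
stmt 6: z := y + y  -- replace 0 occurrence(s) of z with (y + y)
  => x == 17
stmt 5: y := z * 8  -- replace 0 occurrence(s) of y with (z * 8)
  => x == 17
stmt 4: x := 7 + x  -- replace 1 occurrence(s) of x with (7 + x)
  => ( 7 + x ) == 17
stmt 3: y := y + z  -- replace 0 occurrence(s) of y with (y + z)
  => ( 7 + x ) == 17
stmt 2: y := x + 1  -- replace 0 occurrence(s) of y with (x + 1)
  => ( 7 + x ) == 17
stmt 1: x := 6 - x  -- replace 1 occurrence(s) of x with (6 - x)
  => ( 7 + ( 6 - x ) ) == 17

Answer: ( 7 + ( 6 - x ) ) == 17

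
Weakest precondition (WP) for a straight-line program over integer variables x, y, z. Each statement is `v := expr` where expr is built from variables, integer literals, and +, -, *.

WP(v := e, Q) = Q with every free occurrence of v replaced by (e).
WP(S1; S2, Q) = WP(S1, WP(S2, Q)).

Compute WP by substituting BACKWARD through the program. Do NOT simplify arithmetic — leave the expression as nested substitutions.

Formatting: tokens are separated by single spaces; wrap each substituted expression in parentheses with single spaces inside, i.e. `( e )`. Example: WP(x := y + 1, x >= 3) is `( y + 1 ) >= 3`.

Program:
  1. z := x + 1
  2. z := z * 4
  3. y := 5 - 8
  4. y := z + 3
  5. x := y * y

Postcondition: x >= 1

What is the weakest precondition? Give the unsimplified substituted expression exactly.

post: x >= 1
stmt 5: x := y * y  -- replace 1 occurrence(s) of x with (y * y)
  => ( y * y ) >= 1
stmt 4: y := z + 3  -- replace 2 occurrence(s) of y with (z + 3)
  => ( ( z + 3 ) * ( z + 3 ) ) >= 1
stmt 3: y := 5 - 8  -- replace 0 occurrence(s) of y with (5 - 8)
  => ( ( z + 3 ) * ( z + 3 ) ) >= 1
stmt 2: z := z * 4  -- replace 2 occurrence(s) of z with (z * 4)
  => ( ( ( z * 4 ) + 3 ) * ( ( z * 4 ) + 3 ) ) >= 1
stmt 1: z := x + 1  -- replace 2 occurrence(s) of z with (x + 1)
  => ( ( ( ( x + 1 ) * 4 ) + 3 ) * ( ( ( x + 1 ) * 4 ) + 3 ) ) >= 1

Answer: ( ( ( ( x + 1 ) * 4 ) + 3 ) * ( ( ( x + 1 ) * 4 ) + 3 ) ) >= 1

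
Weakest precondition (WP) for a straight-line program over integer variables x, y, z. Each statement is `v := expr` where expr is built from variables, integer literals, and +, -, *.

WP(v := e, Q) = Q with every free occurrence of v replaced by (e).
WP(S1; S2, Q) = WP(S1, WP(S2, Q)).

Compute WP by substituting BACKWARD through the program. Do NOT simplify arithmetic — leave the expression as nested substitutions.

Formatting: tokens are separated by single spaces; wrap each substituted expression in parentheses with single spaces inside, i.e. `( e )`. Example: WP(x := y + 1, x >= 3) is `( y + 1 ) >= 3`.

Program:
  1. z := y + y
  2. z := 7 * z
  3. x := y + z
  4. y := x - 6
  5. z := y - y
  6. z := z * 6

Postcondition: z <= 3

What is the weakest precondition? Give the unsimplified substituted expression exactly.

post: z <= 3
stmt 6: z := z * 6  -- replace 1 occurrence(s) of z with (z * 6)
  => ( z * 6 ) <= 3
stmt 5: z := y - y  -- replace 1 occurrence(s) of z with (y - y)
  => ( ( y - y ) * 6 ) <= 3
stmt 4: y := x - 6  -- replace 2 occurrence(s) of y with (x - 6)
  => ( ( ( x - 6 ) - ( x - 6 ) ) * 6 ) <= 3
stmt 3: x := y + z  -- replace 2 occurrence(s) of x with (y + z)
  => ( ( ( ( y + z ) - 6 ) - ( ( y + z ) - 6 ) ) * 6 ) <= 3
stmt 2: z := 7 * z  -- replace 2 occurrence(s) of z with (7 * z)
  => ( ( ( ( y + ( 7 * z ) ) - 6 ) - ( ( y + ( 7 * z ) ) - 6 ) ) * 6 ) <= 3
stmt 1: z := y + y  -- replace 2 occurrence(s) of z with (y + y)
  => ( ( ( ( y + ( 7 * ( y + y ) ) ) - 6 ) - ( ( y + ( 7 * ( y + y ) ) ) - 6 ) ) * 6 ) <= 3

Answer: ( ( ( ( y + ( 7 * ( y + y ) ) ) - 6 ) - ( ( y + ( 7 * ( y + y ) ) ) - 6 ) ) * 6 ) <= 3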